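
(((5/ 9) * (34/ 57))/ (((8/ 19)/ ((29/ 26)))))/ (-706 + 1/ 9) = -2465/ 1982136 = -0.00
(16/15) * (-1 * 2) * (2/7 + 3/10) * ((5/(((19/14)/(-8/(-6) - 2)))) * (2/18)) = 2624/7695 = 0.34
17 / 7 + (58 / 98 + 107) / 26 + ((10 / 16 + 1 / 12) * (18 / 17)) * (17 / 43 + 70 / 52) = 1725161 / 219128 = 7.87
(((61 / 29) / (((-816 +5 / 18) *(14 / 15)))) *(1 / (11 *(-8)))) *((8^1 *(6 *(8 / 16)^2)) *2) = 0.00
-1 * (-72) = 72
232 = 232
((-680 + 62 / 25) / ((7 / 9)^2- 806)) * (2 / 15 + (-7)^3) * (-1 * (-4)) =-9408110472 / 8154625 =-1153.71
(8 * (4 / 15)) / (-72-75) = -32 / 2205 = -0.01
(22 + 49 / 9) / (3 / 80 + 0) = 19760 / 27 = 731.85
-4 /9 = -0.44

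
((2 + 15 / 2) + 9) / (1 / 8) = 148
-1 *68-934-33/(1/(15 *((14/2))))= -4467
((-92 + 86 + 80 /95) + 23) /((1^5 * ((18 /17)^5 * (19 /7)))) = 1123106887 /227378016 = 4.94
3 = 3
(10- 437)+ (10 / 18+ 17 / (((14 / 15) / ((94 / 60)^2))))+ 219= -410101 / 2520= -162.74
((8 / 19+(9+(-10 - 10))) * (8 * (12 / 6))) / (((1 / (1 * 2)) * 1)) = -6432 / 19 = -338.53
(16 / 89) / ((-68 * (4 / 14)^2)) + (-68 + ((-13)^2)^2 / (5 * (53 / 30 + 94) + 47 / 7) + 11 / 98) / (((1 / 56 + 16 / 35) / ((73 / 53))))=-40070618564091 / 1522458971887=-26.32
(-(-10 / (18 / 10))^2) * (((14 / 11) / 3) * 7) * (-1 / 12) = 61250 / 8019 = 7.64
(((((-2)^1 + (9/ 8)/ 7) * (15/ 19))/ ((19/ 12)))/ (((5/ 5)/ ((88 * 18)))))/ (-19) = 3670920/ 48013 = 76.46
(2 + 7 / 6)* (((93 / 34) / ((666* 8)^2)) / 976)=589 / 1884027174912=0.00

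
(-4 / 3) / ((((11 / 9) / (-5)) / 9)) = 49.09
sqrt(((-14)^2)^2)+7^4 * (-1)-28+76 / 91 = -203127 / 91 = -2232.16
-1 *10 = -10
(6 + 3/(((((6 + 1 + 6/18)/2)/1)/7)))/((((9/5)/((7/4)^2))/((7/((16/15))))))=368725/2816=130.94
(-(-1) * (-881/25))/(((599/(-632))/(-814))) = -453228688/14975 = -30265.69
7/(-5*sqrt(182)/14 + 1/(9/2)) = -2835*sqrt(182)/26269-1764/26269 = -1.52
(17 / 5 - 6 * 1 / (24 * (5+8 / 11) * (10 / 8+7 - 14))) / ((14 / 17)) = 4.14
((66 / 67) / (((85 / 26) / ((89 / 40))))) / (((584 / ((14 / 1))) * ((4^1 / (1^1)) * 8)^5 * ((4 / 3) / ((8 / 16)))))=801801 / 4463920572006400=0.00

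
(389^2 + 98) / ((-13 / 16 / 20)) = -48454080 / 13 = -3727236.92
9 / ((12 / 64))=48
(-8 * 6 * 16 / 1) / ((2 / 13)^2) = -32448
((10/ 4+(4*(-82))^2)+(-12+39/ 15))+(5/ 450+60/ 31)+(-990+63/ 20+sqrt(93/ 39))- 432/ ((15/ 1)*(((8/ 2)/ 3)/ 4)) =sqrt(403)/ 13+118860469/ 1116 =106507.34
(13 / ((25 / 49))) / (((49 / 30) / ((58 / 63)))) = 1508 / 105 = 14.36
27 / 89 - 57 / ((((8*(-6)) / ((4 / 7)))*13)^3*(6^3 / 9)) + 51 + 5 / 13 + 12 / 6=49776576387227 / 927145529856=53.69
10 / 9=1.11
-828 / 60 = -69 / 5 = -13.80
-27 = -27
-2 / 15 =-0.13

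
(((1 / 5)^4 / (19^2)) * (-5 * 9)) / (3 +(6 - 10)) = 9 / 45125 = 0.00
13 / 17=0.76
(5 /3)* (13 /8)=65 /24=2.71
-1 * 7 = -7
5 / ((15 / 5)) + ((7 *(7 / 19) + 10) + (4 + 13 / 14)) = 15301 / 798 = 19.17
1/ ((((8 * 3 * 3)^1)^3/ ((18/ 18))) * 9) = 1/ 3359232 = 0.00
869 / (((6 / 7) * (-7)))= -869 / 6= -144.83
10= 10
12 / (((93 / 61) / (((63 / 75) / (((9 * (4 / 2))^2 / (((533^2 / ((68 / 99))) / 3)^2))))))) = 4169865831438307 / 10750800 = 387865631.53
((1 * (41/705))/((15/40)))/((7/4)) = 1312/14805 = 0.09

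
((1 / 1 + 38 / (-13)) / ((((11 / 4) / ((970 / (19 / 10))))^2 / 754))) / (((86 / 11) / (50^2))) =-2728610000000000 / 170753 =-15979865653.90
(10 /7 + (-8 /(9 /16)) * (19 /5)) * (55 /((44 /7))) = -8287 /18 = -460.39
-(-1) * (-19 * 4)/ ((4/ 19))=-361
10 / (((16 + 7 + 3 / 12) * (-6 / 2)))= -40 / 279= -0.14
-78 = -78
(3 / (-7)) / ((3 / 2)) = -2 / 7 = -0.29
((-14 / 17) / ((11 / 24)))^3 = -37933056 / 6539203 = -5.80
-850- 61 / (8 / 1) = -857.62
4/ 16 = 1/ 4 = 0.25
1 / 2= 0.50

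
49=49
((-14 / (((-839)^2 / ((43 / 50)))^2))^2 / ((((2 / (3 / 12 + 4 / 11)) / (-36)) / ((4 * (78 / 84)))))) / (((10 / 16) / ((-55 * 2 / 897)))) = 7753840668 / 2205888503827875263242133984375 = 0.00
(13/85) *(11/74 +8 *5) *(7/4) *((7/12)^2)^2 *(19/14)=1761942637/1043435520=1.69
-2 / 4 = -0.50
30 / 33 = 10 / 11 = 0.91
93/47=1.98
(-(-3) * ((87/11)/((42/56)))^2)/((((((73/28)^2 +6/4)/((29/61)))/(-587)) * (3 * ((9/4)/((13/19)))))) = -9338378742784/8210292255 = -1137.40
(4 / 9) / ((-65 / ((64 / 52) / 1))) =-64 / 7605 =-0.01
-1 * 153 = -153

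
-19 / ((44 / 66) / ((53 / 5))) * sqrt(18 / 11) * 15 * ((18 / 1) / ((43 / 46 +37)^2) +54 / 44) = -7186.66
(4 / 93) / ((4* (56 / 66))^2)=363 / 97216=0.00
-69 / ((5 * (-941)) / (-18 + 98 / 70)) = -5727 / 23525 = -0.24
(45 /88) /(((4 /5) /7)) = 1575 /352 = 4.47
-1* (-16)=16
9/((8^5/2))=9/16384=0.00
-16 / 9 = -1.78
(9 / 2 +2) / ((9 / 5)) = 65 / 18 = 3.61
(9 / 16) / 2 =9 / 32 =0.28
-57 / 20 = -2.85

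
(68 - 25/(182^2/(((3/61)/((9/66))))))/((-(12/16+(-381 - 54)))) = 137397802/877429917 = 0.16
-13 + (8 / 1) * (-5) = -53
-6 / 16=-3 / 8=-0.38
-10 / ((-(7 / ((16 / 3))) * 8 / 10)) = 200 / 21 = 9.52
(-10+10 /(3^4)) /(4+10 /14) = -5600 /2673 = -2.10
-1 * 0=0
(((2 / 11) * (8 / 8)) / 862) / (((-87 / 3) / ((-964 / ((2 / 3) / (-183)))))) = -264618 / 137489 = -1.92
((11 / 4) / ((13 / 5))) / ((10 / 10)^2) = 55 / 52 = 1.06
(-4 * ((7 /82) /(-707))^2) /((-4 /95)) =95 /68591524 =0.00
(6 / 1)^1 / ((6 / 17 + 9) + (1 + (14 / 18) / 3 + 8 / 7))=19278 / 37769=0.51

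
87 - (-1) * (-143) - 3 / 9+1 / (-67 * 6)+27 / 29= -215303 / 3886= -55.40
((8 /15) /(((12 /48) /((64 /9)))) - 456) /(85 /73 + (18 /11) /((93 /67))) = -1481432216 /7874685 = -188.13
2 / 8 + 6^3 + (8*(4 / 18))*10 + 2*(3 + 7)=9145 / 36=254.03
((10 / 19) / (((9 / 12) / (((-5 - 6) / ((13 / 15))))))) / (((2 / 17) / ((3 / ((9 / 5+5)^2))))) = -20625 / 4199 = -4.91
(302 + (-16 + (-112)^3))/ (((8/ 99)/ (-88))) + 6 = 1529655144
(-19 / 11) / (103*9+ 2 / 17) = -0.00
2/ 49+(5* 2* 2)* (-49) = -48018/ 49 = -979.96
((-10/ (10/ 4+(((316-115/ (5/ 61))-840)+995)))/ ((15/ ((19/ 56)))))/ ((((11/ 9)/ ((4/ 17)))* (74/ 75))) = 4275/ 90036947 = 0.00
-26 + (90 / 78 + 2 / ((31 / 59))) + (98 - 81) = -1628 / 403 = -4.04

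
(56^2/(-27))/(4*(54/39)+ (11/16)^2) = -10436608/540135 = -19.32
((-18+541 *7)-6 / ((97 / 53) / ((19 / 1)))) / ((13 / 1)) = 359551 / 1261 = 285.13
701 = 701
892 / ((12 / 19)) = 4237 / 3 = 1412.33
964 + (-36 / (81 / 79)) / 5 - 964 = -316 / 45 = -7.02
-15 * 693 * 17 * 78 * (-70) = 964863900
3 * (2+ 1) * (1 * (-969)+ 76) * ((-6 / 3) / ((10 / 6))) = 9644.40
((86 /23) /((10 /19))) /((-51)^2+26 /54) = 22059 /8077600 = 0.00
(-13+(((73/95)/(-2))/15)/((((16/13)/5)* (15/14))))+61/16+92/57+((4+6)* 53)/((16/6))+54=2095429/8550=245.08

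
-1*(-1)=1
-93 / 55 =-1.69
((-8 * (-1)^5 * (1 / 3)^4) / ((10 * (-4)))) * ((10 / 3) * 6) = -4 / 81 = -0.05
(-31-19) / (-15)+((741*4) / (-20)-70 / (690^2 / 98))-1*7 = -3615529 / 23805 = -151.88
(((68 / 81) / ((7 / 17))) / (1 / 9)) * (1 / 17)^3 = 4 / 1071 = 0.00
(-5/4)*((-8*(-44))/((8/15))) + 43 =-782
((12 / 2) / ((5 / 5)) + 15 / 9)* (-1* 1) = -23 / 3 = -7.67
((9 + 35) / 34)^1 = 22 / 17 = 1.29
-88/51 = -1.73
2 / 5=0.40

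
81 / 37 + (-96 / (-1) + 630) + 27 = 27942 / 37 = 755.19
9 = 9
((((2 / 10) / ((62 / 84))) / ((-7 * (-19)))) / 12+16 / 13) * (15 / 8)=282759 / 122512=2.31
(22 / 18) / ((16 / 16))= 11 / 9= 1.22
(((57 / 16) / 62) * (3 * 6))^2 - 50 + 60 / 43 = -502857173 / 10578688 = -47.53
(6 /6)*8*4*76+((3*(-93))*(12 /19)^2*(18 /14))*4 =4699328 /2527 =1859.65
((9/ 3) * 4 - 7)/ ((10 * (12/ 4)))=1/ 6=0.17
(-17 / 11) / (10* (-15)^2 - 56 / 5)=-85 / 123134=-0.00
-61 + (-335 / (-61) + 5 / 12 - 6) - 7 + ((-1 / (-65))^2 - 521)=-1821882643 / 3092700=-589.09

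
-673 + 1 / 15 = -10094 / 15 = -672.93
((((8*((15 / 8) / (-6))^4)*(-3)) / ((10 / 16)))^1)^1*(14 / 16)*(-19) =49875 / 8192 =6.09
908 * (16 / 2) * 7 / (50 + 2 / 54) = 196128 / 193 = 1016.21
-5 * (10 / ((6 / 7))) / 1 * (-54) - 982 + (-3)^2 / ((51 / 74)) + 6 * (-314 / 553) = 20472106 / 9401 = 2177.65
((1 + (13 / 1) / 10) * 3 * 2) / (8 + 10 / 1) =23 / 30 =0.77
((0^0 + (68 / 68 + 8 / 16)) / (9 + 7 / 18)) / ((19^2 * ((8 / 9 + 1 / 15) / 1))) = 2025 / 2623387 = 0.00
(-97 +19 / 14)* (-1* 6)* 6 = 24102 / 7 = 3443.14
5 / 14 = 0.36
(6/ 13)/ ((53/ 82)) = 492/ 689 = 0.71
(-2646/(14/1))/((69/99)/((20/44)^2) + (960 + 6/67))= -949725/4841401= -0.20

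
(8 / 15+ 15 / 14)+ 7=1807 / 210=8.60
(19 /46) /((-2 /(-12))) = 57 /23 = 2.48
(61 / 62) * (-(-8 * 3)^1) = 732 / 31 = 23.61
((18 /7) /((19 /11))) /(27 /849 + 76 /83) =1.57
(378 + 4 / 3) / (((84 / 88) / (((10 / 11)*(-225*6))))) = -3414000 / 7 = -487714.29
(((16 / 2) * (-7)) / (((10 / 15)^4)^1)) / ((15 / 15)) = -567 / 2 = -283.50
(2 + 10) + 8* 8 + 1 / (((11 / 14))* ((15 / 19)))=12806 / 165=77.61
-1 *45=-45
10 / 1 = 10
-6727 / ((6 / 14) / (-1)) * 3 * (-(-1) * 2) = 94178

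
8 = 8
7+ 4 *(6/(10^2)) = 181/25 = 7.24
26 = 26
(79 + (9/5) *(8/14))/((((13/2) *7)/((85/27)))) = 95234/17199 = 5.54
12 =12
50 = 50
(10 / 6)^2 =25 / 9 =2.78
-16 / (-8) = 2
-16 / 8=-2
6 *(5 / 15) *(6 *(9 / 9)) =12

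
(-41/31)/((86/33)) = -1353/2666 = -0.51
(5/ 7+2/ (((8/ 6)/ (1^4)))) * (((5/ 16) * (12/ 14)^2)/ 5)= 279/ 2744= 0.10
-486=-486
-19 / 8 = -2.38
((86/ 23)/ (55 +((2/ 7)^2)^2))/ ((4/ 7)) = 722701/ 6075266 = 0.12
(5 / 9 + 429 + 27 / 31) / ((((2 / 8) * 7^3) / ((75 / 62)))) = 6004450 / 988869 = 6.07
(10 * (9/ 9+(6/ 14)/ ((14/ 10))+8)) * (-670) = -3055200/ 49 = -62351.02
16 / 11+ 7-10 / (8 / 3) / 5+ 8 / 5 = 2047 / 220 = 9.30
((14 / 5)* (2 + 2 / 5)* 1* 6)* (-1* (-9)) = 9072 / 25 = 362.88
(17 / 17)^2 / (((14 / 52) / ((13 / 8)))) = 169 / 28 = 6.04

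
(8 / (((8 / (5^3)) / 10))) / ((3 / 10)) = 12500 / 3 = 4166.67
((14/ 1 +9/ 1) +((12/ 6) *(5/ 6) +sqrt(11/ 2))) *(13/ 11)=13 *sqrt(22)/ 22 +962/ 33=31.92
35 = 35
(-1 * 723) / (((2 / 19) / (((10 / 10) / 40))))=-13737 / 80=-171.71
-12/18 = -2/3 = -0.67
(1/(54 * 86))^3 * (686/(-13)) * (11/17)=-3773/11067229379232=-0.00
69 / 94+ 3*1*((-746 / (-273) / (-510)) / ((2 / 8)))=1460897 / 2181270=0.67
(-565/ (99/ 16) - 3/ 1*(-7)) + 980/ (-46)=-208613/ 2277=-91.62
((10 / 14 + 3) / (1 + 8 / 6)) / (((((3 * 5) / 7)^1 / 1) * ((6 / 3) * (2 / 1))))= 13 / 70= 0.19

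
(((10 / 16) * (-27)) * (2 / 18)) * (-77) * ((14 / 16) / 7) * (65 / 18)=25025 / 384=65.17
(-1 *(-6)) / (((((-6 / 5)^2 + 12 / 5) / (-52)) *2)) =-325 / 8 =-40.62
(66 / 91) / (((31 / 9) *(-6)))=-99 / 2821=-0.04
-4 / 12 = -1 / 3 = -0.33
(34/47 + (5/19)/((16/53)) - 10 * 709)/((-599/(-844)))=-21369896219/2139628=-9987.67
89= 89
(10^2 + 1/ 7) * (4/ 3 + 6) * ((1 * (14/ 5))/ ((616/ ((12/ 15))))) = 1402/ 525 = 2.67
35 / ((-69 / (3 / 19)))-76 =-33247 / 437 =-76.08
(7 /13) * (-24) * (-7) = 1176 /13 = 90.46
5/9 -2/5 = 7/45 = 0.16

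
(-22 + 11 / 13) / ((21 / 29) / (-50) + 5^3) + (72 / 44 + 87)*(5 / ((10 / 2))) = 88.47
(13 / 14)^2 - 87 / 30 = -1997 / 980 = -2.04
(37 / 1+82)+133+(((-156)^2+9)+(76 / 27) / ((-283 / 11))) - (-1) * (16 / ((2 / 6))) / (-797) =149791671509 / 6089877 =24596.83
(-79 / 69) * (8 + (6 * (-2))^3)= 135880 / 69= 1969.28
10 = 10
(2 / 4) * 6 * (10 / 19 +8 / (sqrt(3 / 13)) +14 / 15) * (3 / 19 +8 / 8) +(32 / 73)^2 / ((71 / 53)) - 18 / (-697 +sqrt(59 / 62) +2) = 2 * sqrt(3658) / 3327499 +11907089697626572 / 2272475495424505 +176 * sqrt(39) / 19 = 63.09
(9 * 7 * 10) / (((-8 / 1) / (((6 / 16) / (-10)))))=189 / 64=2.95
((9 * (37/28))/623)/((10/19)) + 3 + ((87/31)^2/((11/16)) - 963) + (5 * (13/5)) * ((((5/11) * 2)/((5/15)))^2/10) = -19043445322353/20284057640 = -938.84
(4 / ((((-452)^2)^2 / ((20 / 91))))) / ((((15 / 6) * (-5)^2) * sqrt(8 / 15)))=sqrt(30) / 11869847880800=0.00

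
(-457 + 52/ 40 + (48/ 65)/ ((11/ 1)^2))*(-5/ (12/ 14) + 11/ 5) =52087939/ 31460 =1655.69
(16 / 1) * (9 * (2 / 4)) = 72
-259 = -259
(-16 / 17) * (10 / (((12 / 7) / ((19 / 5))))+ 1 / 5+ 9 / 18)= -5488 / 255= -21.52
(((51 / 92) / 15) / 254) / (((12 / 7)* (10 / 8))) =119 / 1752600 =0.00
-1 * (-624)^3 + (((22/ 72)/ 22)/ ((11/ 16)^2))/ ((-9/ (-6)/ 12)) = 264595009792/ 1089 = 242970624.24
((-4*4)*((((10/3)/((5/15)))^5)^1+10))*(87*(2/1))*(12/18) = -185618560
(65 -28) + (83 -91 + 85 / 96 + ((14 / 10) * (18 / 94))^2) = 158821549 / 5301600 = 29.96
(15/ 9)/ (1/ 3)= 5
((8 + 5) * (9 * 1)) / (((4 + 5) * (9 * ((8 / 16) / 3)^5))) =11232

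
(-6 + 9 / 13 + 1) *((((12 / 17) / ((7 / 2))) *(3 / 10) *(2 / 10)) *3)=-864 / 5525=-0.16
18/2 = 9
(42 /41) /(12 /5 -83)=-210 /16523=-0.01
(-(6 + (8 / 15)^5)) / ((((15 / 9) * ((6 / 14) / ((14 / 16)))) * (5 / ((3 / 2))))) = -112430941 / 50625000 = -2.22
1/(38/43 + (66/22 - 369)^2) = 43/5760146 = 0.00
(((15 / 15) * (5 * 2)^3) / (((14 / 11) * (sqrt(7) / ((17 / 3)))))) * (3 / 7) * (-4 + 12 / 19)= -5984000 * sqrt(7) / 6517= -2429.37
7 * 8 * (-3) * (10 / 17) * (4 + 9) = -21840 / 17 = -1284.71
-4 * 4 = -16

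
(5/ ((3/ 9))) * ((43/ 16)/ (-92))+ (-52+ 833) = 1148987/ 1472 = 780.56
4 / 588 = 1 / 147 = 0.01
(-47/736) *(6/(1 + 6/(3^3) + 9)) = -1269/33856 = -0.04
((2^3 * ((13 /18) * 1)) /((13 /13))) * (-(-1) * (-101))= -5252 /9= -583.56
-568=-568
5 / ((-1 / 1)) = -5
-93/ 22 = -4.23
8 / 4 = 2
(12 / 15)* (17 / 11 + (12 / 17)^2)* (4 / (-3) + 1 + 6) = 25988 / 2805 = 9.26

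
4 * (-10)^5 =-400000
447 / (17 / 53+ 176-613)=-23691 / 23144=-1.02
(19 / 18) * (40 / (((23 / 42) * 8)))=9.64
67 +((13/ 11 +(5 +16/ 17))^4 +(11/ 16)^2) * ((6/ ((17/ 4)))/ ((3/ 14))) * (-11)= -5639994317920335/ 30237274672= -186524.56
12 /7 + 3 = 33 /7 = 4.71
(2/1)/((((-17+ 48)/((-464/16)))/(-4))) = 232/31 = 7.48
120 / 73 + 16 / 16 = 2.64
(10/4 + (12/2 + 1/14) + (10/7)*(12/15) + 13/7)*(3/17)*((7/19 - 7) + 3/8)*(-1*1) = 231093/18088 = 12.78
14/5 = 2.80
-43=-43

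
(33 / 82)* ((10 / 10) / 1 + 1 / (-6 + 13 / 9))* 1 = 528 / 1681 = 0.31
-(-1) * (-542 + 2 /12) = -3251 /6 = -541.83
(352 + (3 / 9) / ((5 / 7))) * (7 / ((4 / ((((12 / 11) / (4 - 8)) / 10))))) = -37009 / 2200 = -16.82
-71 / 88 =-0.81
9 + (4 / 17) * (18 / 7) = 1143 / 119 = 9.61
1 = 1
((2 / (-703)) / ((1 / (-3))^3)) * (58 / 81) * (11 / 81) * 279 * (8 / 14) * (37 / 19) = 158224 / 68229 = 2.32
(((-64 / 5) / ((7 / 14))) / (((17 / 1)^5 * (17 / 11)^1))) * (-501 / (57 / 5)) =235136 / 458613811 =0.00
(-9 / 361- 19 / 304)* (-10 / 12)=2525 / 34656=0.07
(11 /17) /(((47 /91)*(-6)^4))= 1001 /1035504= 0.00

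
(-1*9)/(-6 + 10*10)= -9/94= -0.10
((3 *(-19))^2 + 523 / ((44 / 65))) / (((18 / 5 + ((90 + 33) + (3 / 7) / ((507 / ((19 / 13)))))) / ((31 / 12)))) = 421806061495 / 5140081056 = 82.06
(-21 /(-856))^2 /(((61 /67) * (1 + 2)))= 9849 /44696896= 0.00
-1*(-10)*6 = 60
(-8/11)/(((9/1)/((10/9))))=-80/891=-0.09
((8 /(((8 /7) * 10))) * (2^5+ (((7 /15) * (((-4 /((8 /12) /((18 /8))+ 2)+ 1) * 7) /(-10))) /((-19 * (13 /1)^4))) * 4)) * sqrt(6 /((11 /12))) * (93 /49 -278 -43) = -631285164382056 * sqrt(22) /161915879125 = -18287.21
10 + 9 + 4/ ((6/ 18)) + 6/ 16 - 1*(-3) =275/ 8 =34.38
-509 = -509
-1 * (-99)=99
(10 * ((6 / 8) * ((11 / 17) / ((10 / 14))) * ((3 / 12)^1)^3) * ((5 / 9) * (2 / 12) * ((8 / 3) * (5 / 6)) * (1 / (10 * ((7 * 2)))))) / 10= 11 / 705024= 0.00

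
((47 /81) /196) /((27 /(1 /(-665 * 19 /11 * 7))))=-517 /37912126140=-0.00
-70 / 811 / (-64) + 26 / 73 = 0.36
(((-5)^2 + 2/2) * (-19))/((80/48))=-1482/5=-296.40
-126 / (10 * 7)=-9 / 5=-1.80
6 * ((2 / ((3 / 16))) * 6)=384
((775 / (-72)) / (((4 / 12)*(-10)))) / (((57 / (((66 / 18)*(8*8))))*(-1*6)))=-3410 / 1539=-2.22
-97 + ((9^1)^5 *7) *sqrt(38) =-97 + 413343 *sqrt(38) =2547920.38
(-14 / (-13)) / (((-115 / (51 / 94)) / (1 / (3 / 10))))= -238 / 14053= -0.02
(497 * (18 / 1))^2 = 80030916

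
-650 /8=-325 /4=-81.25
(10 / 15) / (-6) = -1 / 9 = -0.11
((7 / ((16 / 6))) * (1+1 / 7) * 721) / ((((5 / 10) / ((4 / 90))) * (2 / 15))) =1442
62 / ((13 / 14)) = 868 / 13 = 66.77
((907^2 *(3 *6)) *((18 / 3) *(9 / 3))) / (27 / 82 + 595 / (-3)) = -65568415896 / 48709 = -1346125.27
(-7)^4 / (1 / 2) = 4802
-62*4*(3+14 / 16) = -961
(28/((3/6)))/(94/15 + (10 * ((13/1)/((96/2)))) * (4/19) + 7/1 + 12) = 10640/4909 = 2.17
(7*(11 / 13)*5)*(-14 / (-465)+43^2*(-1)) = -66202367 / 1209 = -54757.95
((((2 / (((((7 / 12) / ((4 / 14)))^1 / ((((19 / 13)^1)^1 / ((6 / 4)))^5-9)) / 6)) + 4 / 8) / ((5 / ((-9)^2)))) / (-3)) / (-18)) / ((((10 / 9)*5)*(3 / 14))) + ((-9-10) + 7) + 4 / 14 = -92075906233 / 3898576500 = -23.62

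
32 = 32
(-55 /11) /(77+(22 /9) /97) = -4365 /67243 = -0.06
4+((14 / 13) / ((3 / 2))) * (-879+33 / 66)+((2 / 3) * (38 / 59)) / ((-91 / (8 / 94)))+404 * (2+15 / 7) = 792606286 / 757029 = 1047.00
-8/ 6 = -4/ 3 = -1.33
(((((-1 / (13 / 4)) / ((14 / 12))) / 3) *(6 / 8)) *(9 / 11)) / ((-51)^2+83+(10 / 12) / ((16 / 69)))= -1728 / 86089003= -0.00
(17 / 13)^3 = 4913 / 2197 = 2.24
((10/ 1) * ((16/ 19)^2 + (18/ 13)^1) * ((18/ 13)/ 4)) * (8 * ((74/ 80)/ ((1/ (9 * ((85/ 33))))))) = 1243.30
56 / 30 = 1.87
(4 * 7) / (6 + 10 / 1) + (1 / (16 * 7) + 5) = 757 / 112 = 6.76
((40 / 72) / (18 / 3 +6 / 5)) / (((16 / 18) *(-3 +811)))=25 / 232704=0.00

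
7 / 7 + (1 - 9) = -7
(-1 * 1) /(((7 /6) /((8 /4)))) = -12 /7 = -1.71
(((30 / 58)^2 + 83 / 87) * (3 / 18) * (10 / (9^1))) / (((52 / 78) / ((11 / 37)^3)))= 10255355 / 1150177671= 0.01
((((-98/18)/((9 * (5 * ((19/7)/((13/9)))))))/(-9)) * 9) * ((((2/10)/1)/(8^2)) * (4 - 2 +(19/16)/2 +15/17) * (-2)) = -8431969/6027955200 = -0.00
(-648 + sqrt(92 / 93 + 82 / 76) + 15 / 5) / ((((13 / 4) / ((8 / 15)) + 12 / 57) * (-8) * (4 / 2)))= 24510 / 3833 - sqrt(25830006) / 356469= 6.38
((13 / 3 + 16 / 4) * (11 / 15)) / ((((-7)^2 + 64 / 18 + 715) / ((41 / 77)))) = 205 / 48356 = 0.00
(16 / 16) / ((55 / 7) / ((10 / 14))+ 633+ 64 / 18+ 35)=9 / 6143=0.00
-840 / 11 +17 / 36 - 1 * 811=-351209 / 396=-886.89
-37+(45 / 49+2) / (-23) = -41842 / 1127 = -37.13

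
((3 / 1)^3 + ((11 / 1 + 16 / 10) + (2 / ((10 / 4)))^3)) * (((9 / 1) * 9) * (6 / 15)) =812268 / 625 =1299.63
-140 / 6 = -70 / 3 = -23.33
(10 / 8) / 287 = 5 / 1148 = 0.00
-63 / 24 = -21 / 8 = -2.62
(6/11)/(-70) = -3/385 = -0.01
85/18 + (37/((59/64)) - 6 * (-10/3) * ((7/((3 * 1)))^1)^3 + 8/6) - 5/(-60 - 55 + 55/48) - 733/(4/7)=-6842303693/6964596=-982.44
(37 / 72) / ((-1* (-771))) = 37 / 55512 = 0.00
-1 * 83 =-83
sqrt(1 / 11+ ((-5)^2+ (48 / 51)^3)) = 2 *sqrt(65498807) / 3179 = 5.09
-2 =-2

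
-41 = -41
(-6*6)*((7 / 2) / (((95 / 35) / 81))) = -71442 / 19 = -3760.11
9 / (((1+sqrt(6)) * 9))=0.29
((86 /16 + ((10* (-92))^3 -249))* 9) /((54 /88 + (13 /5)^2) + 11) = -5139342407925 /13474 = -381426629.65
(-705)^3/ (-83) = 350402625/ 83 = 4221718.37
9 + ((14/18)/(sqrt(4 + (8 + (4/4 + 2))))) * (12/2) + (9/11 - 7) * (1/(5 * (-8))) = 10.36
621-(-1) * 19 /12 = 7471 /12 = 622.58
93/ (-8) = -93/ 8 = -11.62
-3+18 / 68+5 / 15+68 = 6691 / 102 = 65.60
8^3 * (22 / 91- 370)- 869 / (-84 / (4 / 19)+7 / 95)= -93270106049 / 492674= -189314.04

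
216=216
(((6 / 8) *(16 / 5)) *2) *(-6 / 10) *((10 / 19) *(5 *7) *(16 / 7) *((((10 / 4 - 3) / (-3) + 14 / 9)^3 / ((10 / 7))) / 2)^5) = -394380658296933636424686457 / 178036349601488486400000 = -2215.17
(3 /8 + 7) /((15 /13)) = 767 /120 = 6.39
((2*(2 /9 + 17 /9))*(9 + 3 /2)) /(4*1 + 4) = 5.54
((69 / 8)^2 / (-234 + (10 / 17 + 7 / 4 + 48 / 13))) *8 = -350727 / 134350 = -2.61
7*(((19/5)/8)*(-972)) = -32319/10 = -3231.90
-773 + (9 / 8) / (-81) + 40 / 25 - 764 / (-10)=-50041 / 72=-695.01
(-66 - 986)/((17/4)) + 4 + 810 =9630/17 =566.47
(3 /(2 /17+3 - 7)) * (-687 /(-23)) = -11679 /506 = -23.08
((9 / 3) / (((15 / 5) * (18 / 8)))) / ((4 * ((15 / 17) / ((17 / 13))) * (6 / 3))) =289 / 3510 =0.08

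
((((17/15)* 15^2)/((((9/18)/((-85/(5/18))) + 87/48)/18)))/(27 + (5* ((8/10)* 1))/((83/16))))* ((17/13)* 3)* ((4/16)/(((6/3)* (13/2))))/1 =2378167128/345370597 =6.89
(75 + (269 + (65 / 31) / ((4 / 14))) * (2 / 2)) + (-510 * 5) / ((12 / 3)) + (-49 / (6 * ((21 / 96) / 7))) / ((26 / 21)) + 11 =-486.24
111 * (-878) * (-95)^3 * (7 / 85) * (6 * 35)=24566067508500 / 17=1445062794617.65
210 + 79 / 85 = 17929 / 85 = 210.93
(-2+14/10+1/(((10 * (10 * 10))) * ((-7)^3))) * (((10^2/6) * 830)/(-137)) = 17081483/281946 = 60.58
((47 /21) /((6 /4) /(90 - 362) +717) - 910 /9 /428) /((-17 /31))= 4222470971 /9932885970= 0.43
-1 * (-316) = 316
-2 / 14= -1 / 7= -0.14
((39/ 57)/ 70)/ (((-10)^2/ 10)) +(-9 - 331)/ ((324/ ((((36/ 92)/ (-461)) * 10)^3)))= 15506532340951/ 15853966098819100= 0.00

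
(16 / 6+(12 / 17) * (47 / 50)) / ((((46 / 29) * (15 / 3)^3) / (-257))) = -15822719 / 3665625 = -4.32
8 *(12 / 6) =16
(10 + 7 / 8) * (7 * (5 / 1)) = 3045 / 8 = 380.62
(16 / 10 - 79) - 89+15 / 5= -817 / 5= -163.40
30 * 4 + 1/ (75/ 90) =606/ 5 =121.20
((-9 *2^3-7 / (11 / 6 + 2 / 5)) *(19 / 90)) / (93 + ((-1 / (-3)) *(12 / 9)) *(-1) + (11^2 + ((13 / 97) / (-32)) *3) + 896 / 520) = -1929753696 / 26189545379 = -0.07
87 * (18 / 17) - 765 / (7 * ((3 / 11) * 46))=456567 / 5474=83.41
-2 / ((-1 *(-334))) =-1 / 167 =-0.01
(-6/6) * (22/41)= -22/41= -0.54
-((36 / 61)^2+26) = -98042 / 3721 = -26.35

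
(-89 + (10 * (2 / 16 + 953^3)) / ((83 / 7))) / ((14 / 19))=4604582740893 / 4648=990658937.37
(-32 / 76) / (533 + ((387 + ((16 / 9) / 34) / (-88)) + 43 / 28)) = -376992 / 825101999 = -0.00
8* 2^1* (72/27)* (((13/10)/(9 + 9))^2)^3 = 4826809/797161500000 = 0.00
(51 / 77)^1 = 51 / 77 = 0.66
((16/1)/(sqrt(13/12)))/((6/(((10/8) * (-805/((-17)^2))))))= -8.92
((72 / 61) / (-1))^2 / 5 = 5184 / 18605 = 0.28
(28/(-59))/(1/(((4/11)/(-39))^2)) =-448/10858419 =-0.00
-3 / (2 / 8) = -12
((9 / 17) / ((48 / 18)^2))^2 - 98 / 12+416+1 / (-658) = 476498948027 / 1168355328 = 407.84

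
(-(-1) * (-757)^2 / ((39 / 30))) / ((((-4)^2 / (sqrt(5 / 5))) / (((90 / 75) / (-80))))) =-1719147 / 4160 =-413.26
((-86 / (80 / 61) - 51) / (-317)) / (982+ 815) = 4663 / 22785960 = 0.00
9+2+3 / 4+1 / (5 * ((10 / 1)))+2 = 1377 / 100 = 13.77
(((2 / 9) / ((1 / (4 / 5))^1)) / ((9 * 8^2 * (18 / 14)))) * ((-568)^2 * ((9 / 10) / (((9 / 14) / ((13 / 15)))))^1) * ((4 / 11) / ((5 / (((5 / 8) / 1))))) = 12844468 / 3007125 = 4.27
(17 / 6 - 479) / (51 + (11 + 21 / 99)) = -31427 / 4106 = -7.65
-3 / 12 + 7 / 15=13 / 60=0.22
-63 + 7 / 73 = -4592 / 73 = -62.90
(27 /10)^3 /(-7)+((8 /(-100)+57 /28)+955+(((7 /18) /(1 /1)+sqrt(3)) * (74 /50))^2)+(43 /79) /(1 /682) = 9583 * sqrt(3) /5625+298379949359 /223965000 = 1335.21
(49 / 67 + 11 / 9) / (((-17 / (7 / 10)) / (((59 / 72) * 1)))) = -243257 / 3690360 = -0.07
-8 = -8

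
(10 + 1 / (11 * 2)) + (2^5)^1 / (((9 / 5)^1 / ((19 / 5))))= 15365 / 198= 77.60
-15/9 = -5/3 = -1.67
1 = 1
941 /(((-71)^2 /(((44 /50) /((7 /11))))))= 227722 /882175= 0.26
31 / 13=2.38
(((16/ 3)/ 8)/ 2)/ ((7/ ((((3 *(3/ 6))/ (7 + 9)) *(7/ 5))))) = 1/ 160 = 0.01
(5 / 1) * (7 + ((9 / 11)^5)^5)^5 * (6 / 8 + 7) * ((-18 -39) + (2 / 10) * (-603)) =-116214233.56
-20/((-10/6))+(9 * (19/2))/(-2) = -123/4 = -30.75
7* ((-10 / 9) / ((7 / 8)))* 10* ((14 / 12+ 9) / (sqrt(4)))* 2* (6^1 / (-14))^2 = -24400 / 147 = -165.99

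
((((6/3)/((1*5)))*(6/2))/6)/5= 1/25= 0.04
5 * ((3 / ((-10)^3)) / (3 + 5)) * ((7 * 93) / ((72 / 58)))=-6293 / 6400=-0.98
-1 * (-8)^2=-64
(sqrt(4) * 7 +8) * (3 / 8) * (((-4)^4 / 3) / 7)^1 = 704 / 7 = 100.57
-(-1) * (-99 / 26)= -99 / 26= -3.81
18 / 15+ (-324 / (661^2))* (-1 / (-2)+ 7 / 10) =2619582 / 2184605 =1.20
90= 90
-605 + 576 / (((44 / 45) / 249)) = 1606865 / 11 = 146078.64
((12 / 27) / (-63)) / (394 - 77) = -4 / 179739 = -0.00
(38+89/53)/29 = 2103/1537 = 1.37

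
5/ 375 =1/ 75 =0.01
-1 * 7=-7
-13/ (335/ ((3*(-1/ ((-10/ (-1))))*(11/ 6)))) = 143/ 6700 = 0.02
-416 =-416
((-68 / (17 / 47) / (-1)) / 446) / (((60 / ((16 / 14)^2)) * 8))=188 / 163905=0.00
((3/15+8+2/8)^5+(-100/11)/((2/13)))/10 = 1514363410339/352000000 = 4302.17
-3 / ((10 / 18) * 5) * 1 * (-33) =891 / 25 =35.64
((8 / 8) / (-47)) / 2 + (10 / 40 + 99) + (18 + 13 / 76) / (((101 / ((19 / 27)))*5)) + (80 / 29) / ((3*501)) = 99.27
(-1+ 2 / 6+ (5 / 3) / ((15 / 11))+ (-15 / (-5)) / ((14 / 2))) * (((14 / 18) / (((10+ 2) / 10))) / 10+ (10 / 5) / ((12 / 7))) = 589 / 486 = 1.21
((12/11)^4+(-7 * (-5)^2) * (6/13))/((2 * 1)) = -7551741/190333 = -39.68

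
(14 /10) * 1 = 7 /5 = 1.40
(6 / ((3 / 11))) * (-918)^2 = 18539928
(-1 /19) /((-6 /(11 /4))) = 0.02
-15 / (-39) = 0.38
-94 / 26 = -47 / 13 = -3.62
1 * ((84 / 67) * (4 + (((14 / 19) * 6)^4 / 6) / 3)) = 276127824 / 8731507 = 31.62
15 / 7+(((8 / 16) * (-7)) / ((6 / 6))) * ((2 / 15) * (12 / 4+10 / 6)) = -11 / 315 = -0.03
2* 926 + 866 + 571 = 3289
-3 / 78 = -1 / 26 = -0.04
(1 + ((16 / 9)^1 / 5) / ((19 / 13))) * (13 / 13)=1063 / 855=1.24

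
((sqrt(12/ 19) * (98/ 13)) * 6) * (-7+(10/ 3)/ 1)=-4312 * sqrt(57)/ 247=-131.80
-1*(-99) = 99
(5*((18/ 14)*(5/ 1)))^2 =50625/ 49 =1033.16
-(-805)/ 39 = 805/ 39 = 20.64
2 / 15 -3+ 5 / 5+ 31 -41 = -178 / 15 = -11.87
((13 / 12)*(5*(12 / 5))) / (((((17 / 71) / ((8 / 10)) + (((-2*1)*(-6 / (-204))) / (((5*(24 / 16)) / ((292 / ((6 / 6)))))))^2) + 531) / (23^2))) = 9769095900 / 762185933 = 12.82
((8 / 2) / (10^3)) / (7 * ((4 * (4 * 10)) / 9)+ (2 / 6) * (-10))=9 / 272500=0.00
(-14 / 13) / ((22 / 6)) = -42 / 143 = -0.29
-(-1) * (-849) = -849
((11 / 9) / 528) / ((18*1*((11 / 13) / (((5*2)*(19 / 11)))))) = 1235 / 470448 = 0.00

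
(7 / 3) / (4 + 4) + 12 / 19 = 421 / 456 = 0.92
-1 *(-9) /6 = 3 /2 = 1.50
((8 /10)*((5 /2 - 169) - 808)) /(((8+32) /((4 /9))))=-1949 /225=-8.66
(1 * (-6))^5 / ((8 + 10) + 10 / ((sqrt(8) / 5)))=-279936 / 23 + 194400 * sqrt(2) / 23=-217.95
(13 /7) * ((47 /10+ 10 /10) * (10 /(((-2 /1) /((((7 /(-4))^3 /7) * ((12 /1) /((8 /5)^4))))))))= 9725625 /131072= 74.20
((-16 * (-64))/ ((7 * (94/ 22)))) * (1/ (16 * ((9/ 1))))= 704/ 2961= 0.24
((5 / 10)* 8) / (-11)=-4 / 11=-0.36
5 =5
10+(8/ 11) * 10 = 190/ 11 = 17.27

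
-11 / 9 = -1.22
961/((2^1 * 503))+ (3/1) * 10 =31141/1006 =30.96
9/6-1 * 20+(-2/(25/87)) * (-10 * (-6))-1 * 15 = -4511/10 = -451.10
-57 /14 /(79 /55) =-3135 /1106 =-2.83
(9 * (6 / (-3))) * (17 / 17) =-18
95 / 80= 1.19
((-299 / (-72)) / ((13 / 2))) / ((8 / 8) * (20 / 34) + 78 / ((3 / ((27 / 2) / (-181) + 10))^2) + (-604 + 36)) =12809551 / 5741740758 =0.00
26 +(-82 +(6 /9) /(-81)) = -56.01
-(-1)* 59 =59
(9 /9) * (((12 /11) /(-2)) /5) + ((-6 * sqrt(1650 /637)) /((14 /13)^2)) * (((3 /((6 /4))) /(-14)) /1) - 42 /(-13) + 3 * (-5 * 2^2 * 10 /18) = -64804 /2145 + 195 * sqrt(858) /4802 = -29.02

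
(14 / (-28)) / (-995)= 1 / 1990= 0.00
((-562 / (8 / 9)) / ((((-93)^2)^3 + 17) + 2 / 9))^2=518063121 / 542500801562146034691686656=0.00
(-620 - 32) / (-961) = 652 / 961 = 0.68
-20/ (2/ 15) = -150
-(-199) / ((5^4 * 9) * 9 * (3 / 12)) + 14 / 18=40171 / 50625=0.79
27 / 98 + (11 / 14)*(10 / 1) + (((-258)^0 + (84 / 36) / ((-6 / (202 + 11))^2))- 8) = 1729729 / 588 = 2941.72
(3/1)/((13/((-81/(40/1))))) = -243/520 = -0.47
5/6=0.83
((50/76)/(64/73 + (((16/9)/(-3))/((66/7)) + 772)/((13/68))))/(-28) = -21138975/3633518137984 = -0.00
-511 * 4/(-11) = 2044/11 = 185.82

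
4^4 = 256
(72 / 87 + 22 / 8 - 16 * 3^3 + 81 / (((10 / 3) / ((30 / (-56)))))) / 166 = -716899 / 269584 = -2.66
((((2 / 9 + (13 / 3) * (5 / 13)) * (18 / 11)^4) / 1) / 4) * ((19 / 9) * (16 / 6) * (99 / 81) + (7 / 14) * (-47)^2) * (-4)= -220373448 / 14641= -15051.80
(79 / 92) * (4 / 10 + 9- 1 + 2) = 1027 / 115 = 8.93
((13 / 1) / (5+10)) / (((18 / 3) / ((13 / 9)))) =0.21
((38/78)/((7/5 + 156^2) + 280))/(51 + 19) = 0.00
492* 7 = 3444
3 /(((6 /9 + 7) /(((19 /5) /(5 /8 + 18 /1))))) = 1368 /17135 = 0.08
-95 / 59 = -1.61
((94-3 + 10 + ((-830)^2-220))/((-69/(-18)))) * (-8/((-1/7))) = 10062192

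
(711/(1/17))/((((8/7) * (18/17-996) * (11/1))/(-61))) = 29246511/496144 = 58.95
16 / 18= 8 / 9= 0.89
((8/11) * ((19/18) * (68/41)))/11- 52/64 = -497749/714384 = -0.70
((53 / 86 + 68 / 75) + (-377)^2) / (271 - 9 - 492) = -916741873 / 1483500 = -617.96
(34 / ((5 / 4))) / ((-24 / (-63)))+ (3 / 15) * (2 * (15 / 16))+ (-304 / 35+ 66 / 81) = 96623 / 1512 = 63.90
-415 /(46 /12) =-108.26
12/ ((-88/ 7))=-21/ 22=-0.95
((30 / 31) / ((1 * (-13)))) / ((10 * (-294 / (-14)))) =-1 / 2821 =-0.00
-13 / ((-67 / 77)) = 1001 / 67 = 14.94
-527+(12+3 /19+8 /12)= -29308 /57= -514.18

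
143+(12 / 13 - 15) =1676 / 13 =128.92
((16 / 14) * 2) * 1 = 16 / 7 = 2.29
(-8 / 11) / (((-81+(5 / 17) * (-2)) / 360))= 3.21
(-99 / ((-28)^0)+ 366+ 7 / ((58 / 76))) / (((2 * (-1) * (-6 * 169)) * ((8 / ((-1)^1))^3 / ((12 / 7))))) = -8009 / 17565184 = -0.00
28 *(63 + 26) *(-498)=-1241016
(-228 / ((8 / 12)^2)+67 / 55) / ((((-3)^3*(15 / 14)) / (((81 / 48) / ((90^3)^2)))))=0.00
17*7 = 119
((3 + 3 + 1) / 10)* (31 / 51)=217 / 510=0.43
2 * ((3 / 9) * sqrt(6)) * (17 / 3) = 9.25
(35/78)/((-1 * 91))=-5/1014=-0.00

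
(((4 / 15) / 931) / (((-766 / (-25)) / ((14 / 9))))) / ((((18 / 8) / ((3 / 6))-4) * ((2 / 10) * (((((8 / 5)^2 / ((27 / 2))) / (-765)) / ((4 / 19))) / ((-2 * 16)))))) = 3825000 / 967841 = 3.95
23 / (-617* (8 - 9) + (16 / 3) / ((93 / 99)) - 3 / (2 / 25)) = 1426 / 36281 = 0.04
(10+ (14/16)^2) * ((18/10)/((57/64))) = 2067/95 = 21.76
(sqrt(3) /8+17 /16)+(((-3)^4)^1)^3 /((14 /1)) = sqrt(3) /8+4251647 /112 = 37961.35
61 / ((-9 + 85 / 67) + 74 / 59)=-241133 / 25604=-9.42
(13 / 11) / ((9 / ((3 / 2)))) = 13 / 66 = 0.20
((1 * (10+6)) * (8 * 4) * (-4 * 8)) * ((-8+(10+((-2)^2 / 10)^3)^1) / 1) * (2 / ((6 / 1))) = -1409024 / 125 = -11272.19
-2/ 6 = -1/ 3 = -0.33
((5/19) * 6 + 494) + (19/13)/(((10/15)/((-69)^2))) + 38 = 5419751/494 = 10971.16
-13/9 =-1.44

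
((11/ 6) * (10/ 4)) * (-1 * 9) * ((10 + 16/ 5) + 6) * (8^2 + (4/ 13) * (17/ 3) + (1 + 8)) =-769560/ 13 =-59196.92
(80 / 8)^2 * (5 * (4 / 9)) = 2000 / 9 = 222.22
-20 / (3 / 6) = -40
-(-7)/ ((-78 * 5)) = -7/ 390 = -0.02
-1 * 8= -8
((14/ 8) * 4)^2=49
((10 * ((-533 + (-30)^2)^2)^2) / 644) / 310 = 18141126721 / 19964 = 908691.98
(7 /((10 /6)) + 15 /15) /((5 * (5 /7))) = 182 /125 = 1.46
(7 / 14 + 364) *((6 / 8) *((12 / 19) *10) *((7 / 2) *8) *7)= 6429780 / 19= 338409.47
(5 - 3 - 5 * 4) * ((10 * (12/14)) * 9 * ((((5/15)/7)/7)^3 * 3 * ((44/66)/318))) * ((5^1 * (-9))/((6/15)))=13500/43647779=0.00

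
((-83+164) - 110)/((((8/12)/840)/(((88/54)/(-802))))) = 89320/1203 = 74.25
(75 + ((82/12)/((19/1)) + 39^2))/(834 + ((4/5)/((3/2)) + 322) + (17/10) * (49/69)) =20928275/15177979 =1.38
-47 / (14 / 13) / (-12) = 611 / 168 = 3.64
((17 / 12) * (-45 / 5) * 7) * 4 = -357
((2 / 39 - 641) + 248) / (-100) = 613 / 156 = 3.93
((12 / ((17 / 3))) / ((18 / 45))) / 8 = 45 / 68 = 0.66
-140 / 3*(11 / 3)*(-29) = 44660 / 9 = 4962.22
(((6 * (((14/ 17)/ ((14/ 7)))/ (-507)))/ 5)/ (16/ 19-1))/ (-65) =-266/ 2801175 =-0.00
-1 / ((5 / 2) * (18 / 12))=-4 / 15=-0.27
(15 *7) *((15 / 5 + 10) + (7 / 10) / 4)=11067 / 8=1383.38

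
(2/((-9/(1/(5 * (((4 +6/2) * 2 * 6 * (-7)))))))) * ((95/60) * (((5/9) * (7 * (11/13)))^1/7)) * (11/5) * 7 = 2299/2653560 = 0.00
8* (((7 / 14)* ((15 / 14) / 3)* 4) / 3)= 40 / 21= 1.90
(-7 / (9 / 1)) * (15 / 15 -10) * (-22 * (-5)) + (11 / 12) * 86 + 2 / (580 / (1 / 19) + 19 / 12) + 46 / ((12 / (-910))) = -698195213 / 264518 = -2639.50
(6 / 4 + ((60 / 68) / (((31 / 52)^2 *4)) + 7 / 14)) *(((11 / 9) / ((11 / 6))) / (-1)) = -85628 / 49011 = -1.75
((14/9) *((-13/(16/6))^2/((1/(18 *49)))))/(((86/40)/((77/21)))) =9564555/172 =55607.88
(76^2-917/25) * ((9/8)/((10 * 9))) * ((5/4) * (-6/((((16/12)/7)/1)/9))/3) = -27118287/3200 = -8474.46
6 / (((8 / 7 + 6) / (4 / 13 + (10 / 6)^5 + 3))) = 357518 / 26325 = 13.58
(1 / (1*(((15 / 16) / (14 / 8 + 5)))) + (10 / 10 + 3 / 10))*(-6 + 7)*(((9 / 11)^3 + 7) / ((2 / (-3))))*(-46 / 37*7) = 41243853 / 49247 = 837.49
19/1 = 19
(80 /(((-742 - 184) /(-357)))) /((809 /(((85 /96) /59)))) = 50575 /88397812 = 0.00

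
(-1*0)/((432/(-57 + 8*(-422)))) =0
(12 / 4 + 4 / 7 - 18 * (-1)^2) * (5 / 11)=-505 / 77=-6.56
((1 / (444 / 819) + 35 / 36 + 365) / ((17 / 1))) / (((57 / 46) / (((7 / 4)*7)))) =138038341 / 645354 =213.90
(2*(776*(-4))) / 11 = -6208 / 11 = -564.36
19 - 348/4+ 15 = -53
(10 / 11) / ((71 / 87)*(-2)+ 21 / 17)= -14790 / 6457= -2.29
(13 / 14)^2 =169 / 196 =0.86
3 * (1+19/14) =99/14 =7.07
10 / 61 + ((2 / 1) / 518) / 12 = 31141 / 189588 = 0.16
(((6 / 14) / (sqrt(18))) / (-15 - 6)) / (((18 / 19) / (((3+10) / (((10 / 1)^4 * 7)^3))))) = -247 * sqrt(2) / 1815156000000000000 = -0.00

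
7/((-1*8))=-7/8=-0.88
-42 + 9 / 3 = -39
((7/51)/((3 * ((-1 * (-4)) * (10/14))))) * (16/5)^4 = 802816/478125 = 1.68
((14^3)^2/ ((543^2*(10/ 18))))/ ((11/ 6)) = 45177216/ 1801855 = 25.07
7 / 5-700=-3493 / 5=-698.60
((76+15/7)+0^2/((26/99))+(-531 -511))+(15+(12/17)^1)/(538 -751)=-8144252/8449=-963.93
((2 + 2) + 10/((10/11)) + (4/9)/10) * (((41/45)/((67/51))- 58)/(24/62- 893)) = 1208704291/1251420975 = 0.97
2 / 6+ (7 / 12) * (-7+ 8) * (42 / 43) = 233 / 258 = 0.90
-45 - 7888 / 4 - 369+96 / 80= -11924 / 5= -2384.80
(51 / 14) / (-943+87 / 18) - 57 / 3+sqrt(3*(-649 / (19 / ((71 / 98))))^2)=-748810 / 39403+46079*sqrt(3) / 1862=23.86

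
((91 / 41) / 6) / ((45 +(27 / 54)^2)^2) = 728 / 4029603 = 0.00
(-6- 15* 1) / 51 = -7 / 17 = -0.41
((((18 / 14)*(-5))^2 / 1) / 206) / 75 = 27 / 10094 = 0.00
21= 21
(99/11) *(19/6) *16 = 456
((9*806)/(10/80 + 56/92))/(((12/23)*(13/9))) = 65596/5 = 13119.20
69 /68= 1.01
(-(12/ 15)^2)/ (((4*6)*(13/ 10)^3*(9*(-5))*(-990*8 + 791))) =-0.00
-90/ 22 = -45/ 11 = -4.09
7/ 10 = 0.70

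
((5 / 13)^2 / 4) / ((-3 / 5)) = -125 / 2028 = -0.06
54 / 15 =18 / 5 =3.60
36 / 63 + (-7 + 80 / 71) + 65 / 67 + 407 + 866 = 42245387 / 33299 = 1268.67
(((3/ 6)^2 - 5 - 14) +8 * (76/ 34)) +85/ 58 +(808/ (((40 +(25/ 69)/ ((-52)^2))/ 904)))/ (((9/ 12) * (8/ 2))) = 89590896087203/ 14717164180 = 6087.51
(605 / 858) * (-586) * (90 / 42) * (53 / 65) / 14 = -854095 / 16562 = -51.57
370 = 370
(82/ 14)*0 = 0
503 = 503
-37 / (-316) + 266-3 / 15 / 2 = 420307 / 1580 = 266.02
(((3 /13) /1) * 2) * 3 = 18 /13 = 1.38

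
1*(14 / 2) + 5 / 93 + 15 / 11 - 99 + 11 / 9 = -89.36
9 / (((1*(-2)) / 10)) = -45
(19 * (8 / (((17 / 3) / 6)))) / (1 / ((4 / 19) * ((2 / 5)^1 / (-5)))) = -2.71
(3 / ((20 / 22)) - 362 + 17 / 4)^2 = 125634.80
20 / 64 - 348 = -5563 / 16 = -347.69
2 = 2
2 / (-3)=-2 / 3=-0.67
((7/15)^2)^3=117649/11390625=0.01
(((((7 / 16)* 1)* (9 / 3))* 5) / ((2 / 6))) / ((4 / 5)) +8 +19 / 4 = 37.36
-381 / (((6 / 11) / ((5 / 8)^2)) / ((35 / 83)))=-1222375 / 10624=-115.06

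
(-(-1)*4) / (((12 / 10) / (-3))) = -10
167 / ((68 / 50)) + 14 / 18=37813 / 306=123.57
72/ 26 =2.77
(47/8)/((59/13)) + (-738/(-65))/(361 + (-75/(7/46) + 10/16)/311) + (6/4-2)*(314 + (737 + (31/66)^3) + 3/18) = -2412351708794411107/4601010887169840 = -524.31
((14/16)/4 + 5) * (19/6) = 3173/192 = 16.53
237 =237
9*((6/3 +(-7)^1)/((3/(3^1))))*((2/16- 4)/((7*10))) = 279/112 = 2.49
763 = 763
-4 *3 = -12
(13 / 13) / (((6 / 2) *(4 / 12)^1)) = 1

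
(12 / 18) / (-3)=-2 / 9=-0.22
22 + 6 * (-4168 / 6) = -4146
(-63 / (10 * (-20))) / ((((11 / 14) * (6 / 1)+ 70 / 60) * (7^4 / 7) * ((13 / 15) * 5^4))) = 0.00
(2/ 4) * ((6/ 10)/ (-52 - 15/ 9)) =-9/ 1610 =-0.01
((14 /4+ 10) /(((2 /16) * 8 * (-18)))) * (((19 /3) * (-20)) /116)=95 /116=0.82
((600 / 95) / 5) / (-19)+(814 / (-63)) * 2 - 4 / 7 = -602216 / 22743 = -26.48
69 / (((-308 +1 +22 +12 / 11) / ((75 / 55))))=-115 / 347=-0.33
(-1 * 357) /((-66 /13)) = 1547 /22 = 70.32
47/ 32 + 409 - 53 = 11439/ 32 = 357.47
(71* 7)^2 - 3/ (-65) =16055588/ 65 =247009.05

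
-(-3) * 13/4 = 39/4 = 9.75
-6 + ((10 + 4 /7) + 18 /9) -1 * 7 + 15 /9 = 26 /21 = 1.24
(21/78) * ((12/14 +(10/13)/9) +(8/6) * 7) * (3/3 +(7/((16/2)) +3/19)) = 54178/9633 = 5.62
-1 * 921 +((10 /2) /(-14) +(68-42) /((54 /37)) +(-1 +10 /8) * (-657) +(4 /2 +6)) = -801203 /756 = -1059.79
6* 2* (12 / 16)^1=9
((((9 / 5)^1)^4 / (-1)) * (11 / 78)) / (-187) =0.01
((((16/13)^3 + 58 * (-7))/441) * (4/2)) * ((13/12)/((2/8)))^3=-197308/1323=-149.14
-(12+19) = -31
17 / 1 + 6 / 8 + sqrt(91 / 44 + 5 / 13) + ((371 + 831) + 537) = sqrt(200629) / 286 + 7027 / 4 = 1758.32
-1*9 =-9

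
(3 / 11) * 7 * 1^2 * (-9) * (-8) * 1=1512 / 11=137.45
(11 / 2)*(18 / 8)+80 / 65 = 1415 / 104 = 13.61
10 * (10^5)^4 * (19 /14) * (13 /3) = 123500000000000000000000 /21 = 5880952380952380952380.95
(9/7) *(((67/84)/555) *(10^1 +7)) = 1139/36260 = 0.03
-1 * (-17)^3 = 4913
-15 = -15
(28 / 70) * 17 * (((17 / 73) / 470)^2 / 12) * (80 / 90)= 4913 / 39729693375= 0.00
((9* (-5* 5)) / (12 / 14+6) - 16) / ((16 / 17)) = -13277 / 256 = -51.86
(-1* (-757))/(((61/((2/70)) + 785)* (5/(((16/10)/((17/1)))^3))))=48448/1120778125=0.00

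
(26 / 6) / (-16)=-13 / 48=-0.27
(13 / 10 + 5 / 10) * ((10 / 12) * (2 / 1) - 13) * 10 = -204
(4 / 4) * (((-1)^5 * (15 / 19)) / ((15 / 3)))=-3 / 19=-0.16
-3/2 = -1.50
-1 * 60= -60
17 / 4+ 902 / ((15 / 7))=425.18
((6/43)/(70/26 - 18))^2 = 6084/73222249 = 0.00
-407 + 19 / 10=-4051 / 10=-405.10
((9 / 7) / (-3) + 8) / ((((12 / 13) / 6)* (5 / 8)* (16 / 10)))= 689 / 14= 49.21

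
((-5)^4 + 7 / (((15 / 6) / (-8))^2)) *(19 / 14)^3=119463203 / 68600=1741.45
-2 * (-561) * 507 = 568854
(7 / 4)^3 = 343 / 64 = 5.36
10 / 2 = 5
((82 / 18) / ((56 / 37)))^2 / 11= 2301289 / 2794176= 0.82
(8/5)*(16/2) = 64/5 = 12.80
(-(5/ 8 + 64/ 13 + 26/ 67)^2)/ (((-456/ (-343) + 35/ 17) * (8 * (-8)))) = 9976244891039/ 61392774090752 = 0.16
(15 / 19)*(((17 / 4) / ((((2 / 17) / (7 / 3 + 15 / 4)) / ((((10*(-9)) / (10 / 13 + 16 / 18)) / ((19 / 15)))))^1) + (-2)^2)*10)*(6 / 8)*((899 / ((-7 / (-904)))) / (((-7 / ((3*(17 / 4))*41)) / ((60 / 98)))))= 397988494071921979875 / 1345213072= 295855357307.98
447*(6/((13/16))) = 42912/13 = 3300.92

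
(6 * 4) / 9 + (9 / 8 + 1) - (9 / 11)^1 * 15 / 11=3.68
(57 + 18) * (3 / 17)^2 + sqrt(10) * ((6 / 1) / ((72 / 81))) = 23.68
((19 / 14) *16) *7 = 152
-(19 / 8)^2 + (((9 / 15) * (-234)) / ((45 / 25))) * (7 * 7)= -244969 / 64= -3827.64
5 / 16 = 0.31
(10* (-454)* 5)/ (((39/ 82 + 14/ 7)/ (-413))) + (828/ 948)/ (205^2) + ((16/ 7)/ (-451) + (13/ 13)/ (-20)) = 112299350589605873/ 29654016700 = 3786986.15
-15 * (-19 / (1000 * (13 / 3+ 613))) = 171 / 370400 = 0.00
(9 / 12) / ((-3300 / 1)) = -1 / 4400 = -0.00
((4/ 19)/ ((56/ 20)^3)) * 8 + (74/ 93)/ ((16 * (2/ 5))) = 1949645/ 9697296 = 0.20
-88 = -88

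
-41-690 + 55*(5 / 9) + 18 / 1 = -6142 / 9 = -682.44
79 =79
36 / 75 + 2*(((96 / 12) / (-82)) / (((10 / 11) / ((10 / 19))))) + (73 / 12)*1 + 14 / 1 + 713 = 171407351 / 233700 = 733.45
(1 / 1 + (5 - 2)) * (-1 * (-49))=196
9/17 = 0.53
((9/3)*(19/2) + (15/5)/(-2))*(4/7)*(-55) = -5940/7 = -848.57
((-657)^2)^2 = 186320859201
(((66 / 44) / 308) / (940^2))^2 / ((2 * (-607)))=-9 / 359659491122032640000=-0.00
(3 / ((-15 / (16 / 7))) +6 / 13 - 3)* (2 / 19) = -2726 / 8645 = -0.32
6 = 6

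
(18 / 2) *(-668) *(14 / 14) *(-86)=517032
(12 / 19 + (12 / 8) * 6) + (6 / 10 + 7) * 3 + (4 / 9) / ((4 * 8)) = 221927 / 6840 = 32.45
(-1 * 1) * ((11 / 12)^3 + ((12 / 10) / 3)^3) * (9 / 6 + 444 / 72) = -4144577 / 648000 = -6.40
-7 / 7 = -1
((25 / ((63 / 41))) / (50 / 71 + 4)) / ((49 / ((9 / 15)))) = 14555 / 343686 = 0.04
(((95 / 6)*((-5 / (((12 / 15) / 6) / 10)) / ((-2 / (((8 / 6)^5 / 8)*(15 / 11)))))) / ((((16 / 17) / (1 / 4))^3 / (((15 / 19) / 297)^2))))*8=383828125 / 169903236096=0.00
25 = 25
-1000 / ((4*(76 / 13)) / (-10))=8125 / 19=427.63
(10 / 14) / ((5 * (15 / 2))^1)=2 / 105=0.02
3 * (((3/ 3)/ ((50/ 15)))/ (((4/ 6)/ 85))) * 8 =918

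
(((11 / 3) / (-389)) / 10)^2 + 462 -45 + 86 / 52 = 741208089823 / 1770455700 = 418.65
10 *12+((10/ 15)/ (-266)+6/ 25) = 1199369/ 9975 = 120.24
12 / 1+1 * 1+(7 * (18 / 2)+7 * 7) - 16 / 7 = 859 / 7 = 122.71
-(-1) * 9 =9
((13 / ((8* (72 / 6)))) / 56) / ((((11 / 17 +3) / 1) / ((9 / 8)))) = 663 / 888832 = 0.00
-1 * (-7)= 7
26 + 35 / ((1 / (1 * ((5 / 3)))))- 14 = 211 / 3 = 70.33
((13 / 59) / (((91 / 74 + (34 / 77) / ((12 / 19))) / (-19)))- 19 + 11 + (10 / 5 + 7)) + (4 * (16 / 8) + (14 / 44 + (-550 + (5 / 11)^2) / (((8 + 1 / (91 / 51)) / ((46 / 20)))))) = -12887873515871 / 91683278566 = -140.57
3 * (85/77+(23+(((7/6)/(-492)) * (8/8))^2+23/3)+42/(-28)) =20311594013/223667136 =90.81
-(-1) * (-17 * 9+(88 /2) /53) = -8065 /53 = -152.17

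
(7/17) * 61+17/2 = 1143/34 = 33.62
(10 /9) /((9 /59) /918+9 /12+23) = 40120 /857571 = 0.05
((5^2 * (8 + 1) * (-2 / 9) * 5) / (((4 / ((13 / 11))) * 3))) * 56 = -45500 / 33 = -1378.79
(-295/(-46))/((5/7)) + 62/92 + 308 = 7306/23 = 317.65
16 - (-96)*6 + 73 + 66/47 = 31321/47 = 666.40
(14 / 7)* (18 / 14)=18 / 7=2.57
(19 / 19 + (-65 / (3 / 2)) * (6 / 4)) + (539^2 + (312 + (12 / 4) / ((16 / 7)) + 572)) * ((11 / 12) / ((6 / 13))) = 222221305 / 384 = 578701.32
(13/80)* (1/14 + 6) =221/224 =0.99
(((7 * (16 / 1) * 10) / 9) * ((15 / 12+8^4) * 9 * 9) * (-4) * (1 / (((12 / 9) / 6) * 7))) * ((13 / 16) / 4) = -86288085 / 4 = -21572021.25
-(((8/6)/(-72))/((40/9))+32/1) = -7679/240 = -32.00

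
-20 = -20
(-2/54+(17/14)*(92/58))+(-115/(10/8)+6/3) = -482936/5481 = -88.11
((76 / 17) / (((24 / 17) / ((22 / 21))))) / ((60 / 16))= 0.88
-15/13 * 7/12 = -35/52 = -0.67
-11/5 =-2.20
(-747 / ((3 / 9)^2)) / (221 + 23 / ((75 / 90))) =-33615 / 1243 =-27.04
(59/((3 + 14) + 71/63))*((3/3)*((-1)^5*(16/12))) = -2478/571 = -4.34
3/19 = 0.16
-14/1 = -14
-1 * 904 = -904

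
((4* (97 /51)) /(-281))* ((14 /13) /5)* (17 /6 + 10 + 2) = -241724 /2794545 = -0.09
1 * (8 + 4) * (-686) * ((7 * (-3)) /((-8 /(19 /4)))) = -102642.75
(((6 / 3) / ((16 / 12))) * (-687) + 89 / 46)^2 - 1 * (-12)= 1057958.41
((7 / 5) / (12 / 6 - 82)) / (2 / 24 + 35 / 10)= -0.00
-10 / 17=-0.59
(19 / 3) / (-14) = -19 / 42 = -0.45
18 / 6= 3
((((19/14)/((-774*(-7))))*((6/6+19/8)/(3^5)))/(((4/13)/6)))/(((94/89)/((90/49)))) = 109915/931664832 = 0.00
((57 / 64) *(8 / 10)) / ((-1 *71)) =-57 / 5680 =-0.01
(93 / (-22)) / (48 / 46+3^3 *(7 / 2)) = -713 / 16115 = -0.04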